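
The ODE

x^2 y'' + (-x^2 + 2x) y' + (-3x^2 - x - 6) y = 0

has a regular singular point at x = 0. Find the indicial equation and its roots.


Divide by x^2 to reach normal form y'' + P_1(x) y' + P_2(x) y = 0 with P_1(x) = -1 + 2/x and P_2(x) = -3 - 1/x - 6/x^2.
x = 0 is a singular point because the y'-coefficient -1 + 2/x has a pole at x = 0 and the y-coefficient -3 - 1/x - 6/x^2 has a pole at x = 0.
It is a regular singular point because x P_1(x) = p(x) = 2 - x and x^2 P_2(x) = q(x) = -3x^2 - x - 6 are polynomials, hence analytic at x = 0.
p(0) = 2,  q(0) = -6.
Indicial equation: r(r-1) + p(0) r + q(0) = 0, i.e. r^2 + (p(0) - 1) r + q(0) = 0, i.e. r^2 + 1 r - 6 = 0.
Discriminant: (1)^2 - 4(-6) = 25, so r = (-1 ± 5)/2.
Solving: r_1 = 2, r_2 = -3.

indicial: r^2 + 1 r - 6 = 0; roots r_1 = 2, r_2 = -3


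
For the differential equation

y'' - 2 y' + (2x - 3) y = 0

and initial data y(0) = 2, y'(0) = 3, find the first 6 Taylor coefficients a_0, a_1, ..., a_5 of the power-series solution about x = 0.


Ansatz: y(x) = sum_{n>=0} a_n x^n, so y'(x) = sum_{n>=1} n a_n x^(n-1) and y''(x) = sum_{n>=2} n(n-1) a_n x^(n-2).
Substitute into P(x) y'' + Q(x) y' + R(x) y = 0 with P(x) = 1, Q(x) = -2, R(x) = 2x - 3, and match powers of x.
Initial conditions: a_0 = 2, a_1 = 3.
Setting the coefficient of each power of x to zero and solving order by order (substituting the coefficients already found):
  x^0: 2 a_2 - 2 a_1 - 3 a_0 = 0  ->  2 a_2 = 2 a_1 + 3 a_0 = 12  ->  a_2 = 6
  x^1: 6 a_3 - 4 a_2 - 3 a_1 + 2 a_0 = 0  ->  6 a_3 = 4 a_2 + 3 a_1 - 2 a_0 = 29  ->  a_3 = 29/6
  x^2: 12 a_4 - 6 a_3 - 3 a_2 + 2 a_1 = 0  ->  12 a_4 = 6 a_3 + 3 a_2 - 2 a_1 = 41  ->  a_4 = 41/12
  x^3: 20 a_5 - 8 a_4 - 3 a_3 + 2 a_2 = 0  ->  20 a_5 = 8 a_4 + 3 a_3 - 2 a_2 = 179/6  ->  a_5 = 179/120
Truncated series: y(x) = 2 + 3 x + 6 x^2 + (29/6) x^3 + (41/12) x^4 + (179/120) x^5 + O(x^6).

a_0 = 2; a_1 = 3; a_2 = 6; a_3 = 29/6; a_4 = 41/12; a_5 = 179/120


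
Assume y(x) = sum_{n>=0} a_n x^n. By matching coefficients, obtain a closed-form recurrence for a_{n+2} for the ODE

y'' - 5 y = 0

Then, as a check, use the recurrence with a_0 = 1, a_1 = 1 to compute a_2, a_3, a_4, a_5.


Substitute y = sum_n a_n x^n into y'' + (const) y = 0.
y''(x) = sum_{n>=0} (n+2)(n+1) a_{n+2} x^n.
The ODE becomes sum_n [(n+2)(n+1) a_{n+2} - 5 a_n] x^n = 0.
Setting each coefficient to zero gives the recurrence:
  (n+2)(n+1) a_{n+2} - 5 a_n = 0,
  a_{n+2} = 5 / ((n+1)(n+2)) a_n.

Check with a_0 = 1, a_1 = 1 (apply the recurrence for n = 0, 1, 2, 3): a_0 = 1, a_1 = 1, a_2 = 5/2, a_3 = 5/6, a_4 = 25/24, a_5 = 5/24.

a_{n+2} = 5/((n+1)(n+2)) * a_n; check: a_0 = 1, a_1 = 1, a_2 = 5/2, a_3 = 5/6, a_4 = 25/24, a_5 = 5/24


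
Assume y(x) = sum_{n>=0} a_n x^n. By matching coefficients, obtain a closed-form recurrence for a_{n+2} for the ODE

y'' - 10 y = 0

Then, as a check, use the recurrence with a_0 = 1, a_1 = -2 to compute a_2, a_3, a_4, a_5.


Substitute y = sum_n a_n x^n into y'' + (const) y = 0.
y''(x) = sum_{n>=0} (n+2)(n+1) a_{n+2} x^n.
The ODE becomes sum_n [(n+2)(n+1) a_{n+2} - 10 a_n] x^n = 0.
Setting each coefficient to zero gives the recurrence:
  (n+2)(n+1) a_{n+2} - 10 a_n = 0,
  a_{n+2} = 10 / ((n+1)(n+2)) a_n.

Check with a_0 = 1, a_1 = -2 (apply the recurrence for n = 0, 1, 2, 3): a_0 = 1, a_1 = -2, a_2 = 5, a_3 = -10/3, a_4 = 25/6, a_5 = -5/3.

a_{n+2} = 10/((n+1)(n+2)) * a_n; check: a_0 = 1, a_1 = -2, a_2 = 5, a_3 = -10/3, a_4 = 25/6, a_5 = -5/3


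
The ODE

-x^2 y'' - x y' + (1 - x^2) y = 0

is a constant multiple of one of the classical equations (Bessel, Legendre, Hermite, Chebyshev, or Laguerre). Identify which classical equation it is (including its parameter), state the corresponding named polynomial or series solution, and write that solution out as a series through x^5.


All three coefficients share the factor -1; dividing through by -1 gives  x^2 y'' + x y' + (x^2 - 1) y = 0.
This matches the Bessel equation x^2 y'' + x y' + (x^2 - nu^2) y = 0 with nu^2 = 1, so nu = 1; the solution bounded at x = 0 is J_1(x).
Frobenius at x = 0: indicial roots ±nu; for r = nu the recurrence k(k + 2nu) c_k = -c_{k-2} gives the standard series J_nu(x) = sum_{k>=0} (-1)^k / (k! (k+nu)!) (x/2)^(2k+nu). Evaluate the first 3 terms:
  k = 0: (-1)^0 / (0! * 1! * 2^1) x^1 = 1/(1*1*2) x^1 = (1/2) x^1
  k = 1: (-1)^1 / (1! * 2! * 2^3) x^3 = -1/(1*2*8) x^3 = (-1/16) x^3
  k = 2: (-1)^2 / (2! * 3! * 2^5) x^5 = 1/(2*6*32) x^5 = (1/384) x^5
Hence J_1(x) = x^5/384 - x^3/16 + x/2 + ....

J_1(x); series = x^5/384 - x^3/16 + x/2


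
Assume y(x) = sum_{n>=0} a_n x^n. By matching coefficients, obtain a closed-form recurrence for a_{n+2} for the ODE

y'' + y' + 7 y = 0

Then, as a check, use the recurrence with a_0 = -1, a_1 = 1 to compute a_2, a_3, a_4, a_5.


Substitute y = sum_n a_n x^n.
y''(x) has coefficient (n+2)(n+1) a_{n+2} at x^n;
y'(x) has coefficient (n+1) a_{n+1} at x^n;
7 y(x) has coefficient 7 a_n at x^n.
Matching x^n: (n+2)(n+1) a_{n+2} + (n+1) a_{n+1} + 7 a_n = 0.
Thus a_{n+2} = [-(n+1) a_{n+1} - 7 a_n] / ((n+1)(n+2)).

Check with a_0 = -1, a_1 = 1 (apply the recurrence for n = 0, 1, 2, 3): a_0 = -1, a_1 = 1, a_2 = 3, a_3 = -13/6, a_4 = -29/24, a_5 = 1.

a_(n+2) = [-(n+1) a_(n+1) - 7 a_n] / ((n+1)(n+2)); check: a_0 = -1, a_1 = 1, a_2 = 3, a_3 = -13/6, a_4 = -29/24, a_5 = 1


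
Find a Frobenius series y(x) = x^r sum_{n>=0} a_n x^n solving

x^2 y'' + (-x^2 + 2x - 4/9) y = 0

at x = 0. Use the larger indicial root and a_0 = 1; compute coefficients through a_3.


Write in Frobenius form y'' + (p(x)/x) y' + (q(x)/x^2) y = 0:
  p(x) = 0,  q(x) = -x^2 + 2x - 4/9.
Indicial equation: r(r-1) + (0) r + (-4/9) = 0 -> roots r_1 = 4/3, r_2 = -1/3.
Take r = r_1 = 4/3. Let y(x) = x^r sum_{n>=0} a_n x^n with a_0 = 1.
Substitute y = x^r sum a_n x^n and match x^{r+n}. The recurrence is
  D(n) a_n + 2 a_{n-1} - 1 a_{n-2} = 0,  where D(n) = (r+n)(r+n-1) + (0)(r+n) + (-4/9).
  a_n = [-2 a_{n-1} + 1 a_{n-2}] / D(n).
Since the indicial polynomial factors as (r - r_1)(r - r_2), D(n) = (r_1 + n - r_1)(r_1 + n - r_2) = n(n + 5/3).
Evaluating step by step (a_0 = 1):
  n = 1: D(1) = 1(1 + 5/3) = 8/3; numerator = -2(1) = -2; a_1 = (-2)/(8/3) = -3/4
  n = 2: D(2) = 2(2 + 5/3) = 22/3; numerator = -2(-3/4) + 1(1) = 5/2; a_2 = (5/2)/(22/3) = 15/44
  n = 3: D(3) = 3(3 + 5/3) = 14; numerator = -2(15/44) + 1(-3/4) = -63/44; a_3 = (-63/44)/(14) = -9/88

r = 4/3; a_0 = 1; a_1 = -3/4; a_2 = 15/44; a_3 = -9/88


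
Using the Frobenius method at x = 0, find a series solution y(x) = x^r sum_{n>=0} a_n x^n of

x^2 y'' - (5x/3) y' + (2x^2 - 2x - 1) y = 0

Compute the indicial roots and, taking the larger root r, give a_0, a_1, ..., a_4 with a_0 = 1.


Write in Frobenius form y'' + (p(x)/x) y' + (q(x)/x^2) y = 0:
  p(x) = -5/3,  q(x) = 2x^2 - 2x - 1.
Indicial equation: r(r-1) + (-5/3) r + (-1) = 0 -> roots r_1 = 3, r_2 = -1/3.
Take r = r_1 = 3. Let y(x) = x^r sum_{n>=0} a_n x^n with a_0 = 1.
Substitute y = x^r sum a_n x^n and match x^{r+n}. The recurrence is
  D(n) a_n - 2 a_{n-1} + 2 a_{n-2} = 0,  where D(n) = (r+n)(r+n-1) + (-5/3)(r+n) + (-1).
  a_n = [2 a_{n-1} - 2 a_{n-2}] / D(n).
Since the indicial polynomial factors as (r - r_1)(r - r_2), D(n) = (r_1 + n - r_1)(r_1 + n - r_2) = n(n + 10/3).
Evaluating step by step (a_0 = 1):
  n = 1: D(1) = 1(1 + 10/3) = 13/3; numerator = 2(1) = 2; a_1 = (2)/(13/3) = 6/13
  n = 2: D(2) = 2(2 + 10/3) = 32/3; numerator = 2(6/13) - 2(1) = -14/13; a_2 = (-14/13)/(32/3) = -21/208
  n = 3: D(3) = 3(3 + 10/3) = 19; numerator = 2(-21/208) - 2(6/13) = -9/8; a_3 = (-9/8)/(19) = -9/152
  n = 4: D(4) = 4(4 + 10/3) = 88/3; numerator = 2(-9/152) - 2(-21/208) = 165/1976; a_4 = (165/1976)/(88/3) = 45/15808

r = 3; a_0 = 1; a_1 = 6/13; a_2 = -21/208; a_3 = -9/152; a_4 = 45/15808


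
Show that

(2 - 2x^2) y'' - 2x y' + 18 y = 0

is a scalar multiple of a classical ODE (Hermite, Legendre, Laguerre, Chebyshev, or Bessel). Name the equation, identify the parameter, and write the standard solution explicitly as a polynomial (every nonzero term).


All three coefficients share the factor 2; dividing through by 2 gives  (1 - x^2) y'' - x y' + 9 y = 0.
This matches the Chebyshev equation (1 - x^2) y'' - x y' + n^2 y = 0 (note the -x y' term, not -2x y') with n^2 = 9, so n = 3; the polynomial solution is T_3(x).
With y = sum_k a_k x^k, matching x^k gives (k+2)(k+1) a_{k+2} = (k^2 - n^2) a_k = (k - 3)(k + 3) a_k. The right side vanishes at k = 3, so the series with the parity of 3 terminates at degree 3.
Standard normalization: leading coefficient of T_n is 2^(n-1), so a_3 = 2^2 = 4. Work downward with a_k = (k+1)(k+2) a_{k+2} / ((k - 3)(k + 3)):
  a_1 = (2)(3)(4) / ((1 - 3)(1 + 3)) = 24/(-8) = -3
Hence T_3(x) = 4 x^3 - 3 x.

T_3(x); series = 4 x^3 - 3 x


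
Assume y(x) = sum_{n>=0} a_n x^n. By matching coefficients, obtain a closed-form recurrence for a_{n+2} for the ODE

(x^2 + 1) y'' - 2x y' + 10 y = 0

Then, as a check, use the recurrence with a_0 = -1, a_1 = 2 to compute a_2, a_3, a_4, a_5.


Substitute y = sum_n a_n x^n.
(1 + 1 x^2) y'' contributes (n+2)(n+1) a_{n+2} + n(n-1) a_n at x^n.
-2 x y'(x) contributes -2 n a_n at x^n.
10 y(x) contributes 10 a_n at x^n.
Matching x^n: (n+2)(n+1) a_{n+2} + (n(n-1) - 2 n + 10) a_n = 0.
Thus a_{n+2} = (-n(n-1) + 2 n - 10) / ((n+1)(n+2)) * a_n.

Check with a_0 = -1, a_1 = 2 (apply the recurrence for n = 0, 1, 2, 3): a_0 = -1, a_1 = 2, a_2 = 5, a_3 = -8/3, a_4 = -10/3, a_5 = 4/3.

a_(n+2) = (-n(n-1) + 2 n - 10) / ((n+1)(n+2)) * a_n; check: a_0 = -1, a_1 = 2, a_2 = 5, a_3 = -8/3, a_4 = -10/3, a_5 = 4/3


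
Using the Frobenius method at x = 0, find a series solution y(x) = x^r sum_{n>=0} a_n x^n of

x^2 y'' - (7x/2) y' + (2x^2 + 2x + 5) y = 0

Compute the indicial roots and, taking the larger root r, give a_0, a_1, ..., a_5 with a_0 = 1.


Write in Frobenius form y'' + (p(x)/x) y' + (q(x)/x^2) y = 0:
  p(x) = -7/2,  q(x) = 2x^2 + 2x + 5.
Indicial equation: r(r-1) + (-7/2) r + (5) = 0 -> roots r_1 = 5/2, r_2 = 2.
Take r = r_1 = 5/2. Let y(x) = x^r sum_{n>=0} a_n x^n with a_0 = 1.
Substitute y = x^r sum a_n x^n and match x^{r+n}. The recurrence is
  D(n) a_n + 2 a_{n-1} + 2 a_{n-2} = 0,  where D(n) = (r+n)(r+n-1) + (-7/2)(r+n) + (5).
  a_n = [-2 a_{n-1} - 2 a_{n-2}] / D(n).
Since the indicial polynomial factors as (r - r_1)(r - r_2), D(n) = (r_1 + n - r_1)(r_1 + n - r_2) = n(n + 1/2).
Evaluating step by step (a_0 = 1):
  n = 1: D(1) = 1(1 + 1/2) = 3/2; numerator = -2(1) = -2; a_1 = (-2)/(3/2) = -4/3
  n = 2: D(2) = 2(2 + 1/2) = 5; numerator = -2(-4/3) - 2(1) = 2/3; a_2 = (2/3)/(5) = 2/15
  n = 3: D(3) = 3(3 + 1/2) = 21/2; numerator = -2(2/15) - 2(-4/3) = 12/5; a_3 = (12/5)/(21/2) = 8/35
  n = 4: D(4) = 4(4 + 1/2) = 18; numerator = -2(8/35) - 2(2/15) = -76/105; a_4 = (-76/105)/(18) = -38/945
  n = 5: D(5) = 5(5 + 1/2) = 55/2; numerator = -2(-38/945) - 2(8/35) = -356/945; a_5 = (-356/945)/(55/2) = -712/51975

r = 5/2; a_0 = 1; a_1 = -4/3; a_2 = 2/15; a_3 = 8/35; a_4 = -38/945; a_5 = -712/51975


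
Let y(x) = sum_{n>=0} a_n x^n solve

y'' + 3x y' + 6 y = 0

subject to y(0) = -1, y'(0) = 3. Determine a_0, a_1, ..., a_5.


Ansatz: y(x) = sum_{n>=0} a_n x^n, so y'(x) = sum_{n>=1} n a_n x^(n-1) and y''(x) = sum_{n>=2} n(n-1) a_n x^(n-2).
Substitute into P(x) y'' + Q(x) y' + R(x) y = 0 with P(x) = 1, Q(x) = 3x, R(x) = 6, and match powers of x.
Initial conditions: a_0 = -1, a_1 = 3.
Setting the coefficient of each power of x to zero and solving order by order (substituting the coefficients already found):
  x^0: 2 a_2 + 6 a_0 = 0  ->  2 a_2 = -6 a_0 = 6  ->  a_2 = 3
  x^1: 6 a_3 + 9 a_1 = 0  ->  6 a_3 = -9 a_1 = -27  ->  a_3 = -9/2
  x^2: 12 a_4 + 12 a_2 = 0  ->  12 a_4 = -12 a_2 = -36  ->  a_4 = -3
  x^3: 20 a_5 + 15 a_3 = 0  ->  20 a_5 = -15 a_3 = 135/2  ->  a_5 = 27/8
Truncated series: y(x) = -1 + 3 x + 3 x^2 - (9/2) x^3 - 3 x^4 + (27/8) x^5 + O(x^6).

a_0 = -1; a_1 = 3; a_2 = 3; a_3 = -9/2; a_4 = -3; a_5 = 27/8


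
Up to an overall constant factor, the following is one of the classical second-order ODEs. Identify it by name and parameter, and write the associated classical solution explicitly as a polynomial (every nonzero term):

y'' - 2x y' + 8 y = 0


The equation is already in a standard form:  y'' - 2x y' + 8 y = 0.
This matches the Hermite equation y'' - 2x y' + 2n y = 0 with 2n = 8, so n = 4; the polynomial solution is H_4(x).
With y = sum_k a_k x^k, matching x^k gives (k+2)(k+1) a_{k+2} = 2(k - n) a_k = 2(k - 4) a_k. The right side vanishes at k = 4, so the series with the parity of 4 terminates at degree 4.
Standard normalization: leading coefficient of H_n is 2^n, so a_4 = 2^4 = 16. Work downward with a_k = (k+1)(k+2) a_{k+2} / (2(k - n)):
  a_2 = (3)(4)(16) / (2(2 - 4)) = 192/(-4) = -48
  a_0 = (1)(2)(-48) / (2(0 - 4)) = -96/(-8) = 12
Hence H_4(x) = 16 x^4 - 48 x^2 + 12.

H_4(x); series = 16 x^4 - 48 x^2 + 12


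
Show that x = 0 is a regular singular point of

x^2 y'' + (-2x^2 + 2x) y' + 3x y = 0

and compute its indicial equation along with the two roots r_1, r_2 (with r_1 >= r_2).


Divide by x^2 to reach normal form y'' + P_1(x) y' + P_2(x) y = 0 with P_1(x) = -2 + 2/x and P_2(x) = 3/x.
x = 0 is a singular point because the y'-coefficient -2 + 2/x has a pole at x = 0 and the y-coefficient 3/x has a pole at x = 0.
It is a regular singular point because x P_1(x) = p(x) = 2 - 2x and x^2 P_2(x) = q(x) = 3x are polynomials, hence analytic at x = 0.
p(0) = 2,  q(0) = 0.
Indicial equation: r(r-1) + p(0) r + q(0) = 0, i.e. r^2 + (p(0) - 1) r + q(0) = 0, i.e. r^2 + 1 r = 0.
Discriminant: (1)^2 - 4(0) = 1, so r = (-1 ± 1)/2.
Solving: r_1 = 0, r_2 = -1.

indicial: r^2 + 1 r = 0; roots r_1 = 0, r_2 = -1


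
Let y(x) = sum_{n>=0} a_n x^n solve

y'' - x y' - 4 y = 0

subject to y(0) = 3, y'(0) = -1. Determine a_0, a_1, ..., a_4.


Ansatz: y(x) = sum_{n>=0} a_n x^n, so y'(x) = sum_{n>=1} n a_n x^(n-1) and y''(x) = sum_{n>=2} n(n-1) a_n x^(n-2).
Substitute into P(x) y'' + Q(x) y' + R(x) y = 0 with P(x) = 1, Q(x) = -x, R(x) = -4, and match powers of x.
Initial conditions: a_0 = 3, a_1 = -1.
Setting the coefficient of each power of x to zero and solving order by order (substituting the coefficients already found):
  x^0: 2 a_2 - 4 a_0 = 0  ->  2 a_2 = 4 a_0 = 12  ->  a_2 = 6
  x^1: 6 a_3 - 5 a_1 = 0  ->  6 a_3 = 5 a_1 = -5  ->  a_3 = -5/6
  x^2: 12 a_4 - 6 a_2 = 0  ->  12 a_4 = 6 a_2 = 36  ->  a_4 = 3
Truncated series: y(x) = 3 - x + 6 x^2 - (5/6) x^3 + 3 x^4 + O(x^5).

a_0 = 3; a_1 = -1; a_2 = 6; a_3 = -5/6; a_4 = 3


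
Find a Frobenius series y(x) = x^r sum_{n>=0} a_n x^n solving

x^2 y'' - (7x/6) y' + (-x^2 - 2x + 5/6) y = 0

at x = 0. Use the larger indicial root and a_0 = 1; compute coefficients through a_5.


Write in Frobenius form y'' + (p(x)/x) y' + (q(x)/x^2) y = 0:
  p(x) = -7/6,  q(x) = -x^2 - 2x + 5/6.
Indicial equation: r(r-1) + (-7/6) r + (5/6) = 0 -> roots r_1 = 5/3, r_2 = 1/2.
Take r = r_1 = 5/3. Let y(x) = x^r sum_{n>=0} a_n x^n with a_0 = 1.
Substitute y = x^r sum a_n x^n and match x^{r+n}. The recurrence is
  D(n) a_n - 2 a_{n-1} - 1 a_{n-2} = 0,  where D(n) = (r+n)(r+n-1) + (-7/6)(r+n) + (5/6).
  a_n = [2 a_{n-1} + 1 a_{n-2}] / D(n).
Since the indicial polynomial factors as (r - r_1)(r - r_2), D(n) = (r_1 + n - r_1)(r_1 + n - r_2) = n(n + 7/6).
Evaluating step by step (a_0 = 1):
  n = 1: D(1) = 1(1 + 7/6) = 13/6; numerator = 2(1) = 2; a_1 = (2)/(13/6) = 12/13
  n = 2: D(2) = 2(2 + 7/6) = 19/3; numerator = 2(12/13) + 1(1) = 37/13; a_2 = (37/13)/(19/3) = 111/247
  n = 3: D(3) = 3(3 + 7/6) = 25/2; numerator = 2(111/247) + 1(12/13) = 450/247; a_3 = (450/247)/(25/2) = 36/247
  n = 4: D(4) = 4(4 + 7/6) = 62/3; numerator = 2(36/247) + 1(111/247) = 183/247; a_4 = (183/247)/(62/3) = 549/15314
  n = 5: D(5) = 5(5 + 7/6) = 185/6; numerator = 2(549/15314) + 1(36/247) = 1665/7657; a_5 = (1665/7657)/(185/6) = 54/7657

r = 5/3; a_0 = 1; a_1 = 12/13; a_2 = 111/247; a_3 = 36/247; a_4 = 549/15314; a_5 = 54/7657


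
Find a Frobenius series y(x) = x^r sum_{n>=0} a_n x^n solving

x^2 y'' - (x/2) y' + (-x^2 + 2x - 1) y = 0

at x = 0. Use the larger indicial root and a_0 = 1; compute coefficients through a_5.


Write in Frobenius form y'' + (p(x)/x) y' + (q(x)/x^2) y = 0:
  p(x) = -1/2,  q(x) = -x^2 + 2x - 1.
Indicial equation: r(r-1) + (-1/2) r + (-1) = 0 -> roots r_1 = 2, r_2 = -1/2.
Take r = r_1 = 2. Let y(x) = x^r sum_{n>=0} a_n x^n with a_0 = 1.
Substitute y = x^r sum a_n x^n and match x^{r+n}. The recurrence is
  D(n) a_n + 2 a_{n-1} - 1 a_{n-2} = 0,  where D(n) = (r+n)(r+n-1) + (-1/2)(r+n) + (-1).
  a_n = [-2 a_{n-1} + 1 a_{n-2}] / D(n).
Since the indicial polynomial factors as (r - r_1)(r - r_2), D(n) = (r_1 + n - r_1)(r_1 + n - r_2) = n(n + 5/2).
Evaluating step by step (a_0 = 1):
  n = 1: D(1) = 1(1 + 5/2) = 7/2; numerator = -2(1) = -2; a_1 = (-2)/(7/2) = -4/7
  n = 2: D(2) = 2(2 + 5/2) = 9; numerator = -2(-4/7) + 1(1) = 15/7; a_2 = (15/7)/(9) = 5/21
  n = 3: D(3) = 3(3 + 5/2) = 33/2; numerator = -2(5/21) + 1(-4/7) = -22/21; a_3 = (-22/21)/(33/2) = -4/63
  n = 4: D(4) = 4(4 + 5/2) = 26; numerator = -2(-4/63) + 1(5/21) = 23/63; a_4 = (23/63)/(26) = 23/1638
  n = 5: D(5) = 5(5 + 5/2) = 75/2; numerator = -2(23/1638) + 1(-4/63) = -25/273; a_5 = (-25/273)/(75/2) = -2/819

r = 2; a_0 = 1; a_1 = -4/7; a_2 = 5/21; a_3 = -4/63; a_4 = 23/1638; a_5 = -2/819


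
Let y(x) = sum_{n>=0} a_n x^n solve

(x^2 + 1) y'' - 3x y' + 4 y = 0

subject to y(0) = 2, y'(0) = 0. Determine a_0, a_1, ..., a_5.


Ansatz: y(x) = sum_{n>=0} a_n x^n, so y'(x) = sum_{n>=1} n a_n x^(n-1) and y''(x) = sum_{n>=2} n(n-1) a_n x^(n-2).
Substitute into P(x) y'' + Q(x) y' + R(x) y = 0 with P(x) = x^2 + 1, Q(x) = -3x, R(x) = 4, and match powers of x.
Initial conditions: a_0 = 2, a_1 = 0.
Setting the coefficient of each power of x to zero and solving order by order (substituting the coefficients already found):
  x^0: 2 a_2 + 4 a_0 = 0  ->  2 a_2 = -4 a_0 = -8  ->  a_2 = -4
  x^1: 6 a_3 + a_1 = 0  ->  6 a_3 = -a_1 = 0  ->  a_3 = 0
  x^2: 12 a_4 = 0  ->  a_4 = 0
  x^3: 20 a_5 + a_3 = 0  ->  20 a_5 = -a_3 = 0  ->  a_5 = 0
Truncated series: y(x) = 2 - 4 x^2 + O(x^6).

a_0 = 2; a_1 = 0; a_2 = -4; a_3 = 0; a_4 = 0; a_5 = 0


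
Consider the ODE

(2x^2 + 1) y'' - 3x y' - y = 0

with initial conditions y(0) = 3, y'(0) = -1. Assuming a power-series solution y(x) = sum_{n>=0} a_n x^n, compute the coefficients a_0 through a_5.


Ansatz: y(x) = sum_{n>=0} a_n x^n, so y'(x) = sum_{n>=1} n a_n x^(n-1) and y''(x) = sum_{n>=2} n(n-1) a_n x^(n-2).
Substitute into P(x) y'' + Q(x) y' + R(x) y = 0 with P(x) = 2x^2 + 1, Q(x) = -3x, R(x) = -1, and match powers of x.
Initial conditions: a_0 = 3, a_1 = -1.
Setting the coefficient of each power of x to zero and solving order by order (substituting the coefficients already found):
  x^0: 2 a_2 - a_0 = 0  ->  2 a_2 = a_0 = 3  ->  a_2 = 3/2
  x^1: 6 a_3 - 4 a_1 = 0  ->  6 a_3 = 4 a_1 = -4  ->  a_3 = -2/3
  x^2: 12 a_4 - 3 a_2 = 0  ->  12 a_4 = 3 a_2 = 9/2  ->  a_4 = 3/8
  x^3: 20 a_5 + 2 a_3 = 0  ->  20 a_5 = -2 a_3 = 4/3  ->  a_5 = 1/15
Truncated series: y(x) = 3 - x + (3/2) x^2 - (2/3) x^3 + (3/8) x^4 + (1/15) x^5 + O(x^6).

a_0 = 3; a_1 = -1; a_2 = 3/2; a_3 = -2/3; a_4 = 3/8; a_5 = 1/15


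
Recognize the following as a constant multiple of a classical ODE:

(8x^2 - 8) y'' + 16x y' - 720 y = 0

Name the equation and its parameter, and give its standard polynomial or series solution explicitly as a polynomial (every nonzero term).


All three coefficients share the factor -8; dividing through by -8 gives  (1 - x^2) y'' - 2x y' + 90 y = 0.
This matches the Legendre equation (1 - x^2) y'' - 2x y' + n(n+1) y = 0 (note the -2x y' term) with n(n+1) = 90, so n = 9; the polynomial solution is P_9(x).
With y = sum_k a_k x^k, matching x^k gives (k+2)(k+1) a_{k+2} = [k(k+1) - n(n+1)] a_k = (k - 9)(k + 10) a_k. The right side vanishes at k = 9, so the series with the parity of 9 terminates at degree 9.
Standard normalization (P_n(1) = 1): leading coefficient (2n)!/(2^n (n!)^2) = 6402373705728000/(512*131681894400) = 12155/128, so a_9 = 12155/128. Work downward with a_k = (k+1)(k+2) a_{k+2} / ((k - 9)(k + 10)):
  a_7 = (8)(9)(12155/128) / ((7 - 9)(7 + 10)) = (109395/16)/(-34) = -6435/32
  a_5 = (6)(7)(-6435/32) / ((5 - 9)(5 + 10)) = (-135135/16)/(-60) = 9009/64
  a_3 = (4)(5)(9009/64) / ((3 - 9)(3 + 10)) = (45045/16)/(-78) = -1155/32
  a_1 = (2)(3)(-1155/32) / ((1 - 9)(1 + 10)) = (-3465/16)/(-88) = 315/128
Hence P_9(x) = 12155 x^9/128 - 6435 x^7/32 + 9009 x^5/64 - 1155 x^3/32 + 315 x/128.

P_9(x); series = 12155 x^9/128 - 6435 x^7/32 + 9009 x^5/64 - 1155 x^3/32 + 315 x/128


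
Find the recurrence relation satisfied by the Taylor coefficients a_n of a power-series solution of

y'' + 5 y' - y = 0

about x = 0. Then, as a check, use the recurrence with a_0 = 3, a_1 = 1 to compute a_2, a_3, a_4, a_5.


Substitute y = sum_n a_n x^n.
y''(x) has coefficient (n+2)(n+1) a_{n+2} at x^n;
5 y'(x) has coefficient 5 (n+1) a_{n+1} at x^n;
-y(x) has coefficient -1 a_n at x^n.
Matching x^n: (n+2)(n+1) a_{n+2} + 5 (n+1) a_{n+1} - 1 a_n = 0.
Thus a_{n+2} = [-5 (n+1) a_{n+1} + 1 a_n] / ((n+1)(n+2)).

Check with a_0 = 3, a_1 = 1 (apply the recurrence for n = 0, 1, 2, 3): a_0 = 3, a_1 = 1, a_2 = -1, a_3 = 11/6, a_4 = -19/8, a_5 = 37/15.

a_(n+2) = [-5 (n+1) a_(n+1) + 1 a_n] / ((n+1)(n+2)); check: a_0 = 3, a_1 = 1, a_2 = -1, a_3 = 11/6, a_4 = -19/8, a_5 = 37/15


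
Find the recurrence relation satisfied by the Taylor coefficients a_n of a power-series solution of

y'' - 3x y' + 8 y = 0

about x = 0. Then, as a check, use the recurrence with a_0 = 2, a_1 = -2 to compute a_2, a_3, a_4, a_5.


Substitute y = sum_n a_n x^n.
y''(x) has coefficient (n+2)(n+1) a_{n+2} at x^n;
-3 x y'(x) has coefficient -3 n a_n at x^n (shift);
8 y(x) has coefficient 8 a_n at x^n.
Matching x^n: (n+2)(n+1) a_{n+2} + (-3n + 8) a_n = 0.
Thus a_{n+2} = (3n - 8) / ((n+1)(n+2)) * a_n.

Check with a_0 = 2, a_1 = -2 (apply the recurrence for n = 0, 1, 2, 3): a_0 = 2, a_1 = -2, a_2 = -8, a_3 = 5/3, a_4 = 4/3, a_5 = 1/12.

a_(n+2) = (3n - 8) / ((n+1)(n+2)) * a_n; check: a_0 = 2, a_1 = -2, a_2 = -8, a_3 = 5/3, a_4 = 4/3, a_5 = 1/12


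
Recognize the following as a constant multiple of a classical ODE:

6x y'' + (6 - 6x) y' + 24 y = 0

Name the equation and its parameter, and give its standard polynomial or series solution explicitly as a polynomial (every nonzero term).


All three coefficients share the factor 6; dividing through by 6 gives  x y'' + (1 - x) y' + 4 y = 0.
This matches the Laguerre equation x y'' + (1 - x) y' + n y = 0 with n = 4; the polynomial solution is L_4(x).
With y = sum_k a_k x^k, matching x^k gives (k+1)k a_{k+1} + (k+1) a_{k+1} - k a_k + n a_k = 0, i.e. (k+1)^2 a_{k+1} = (k - n) a_k = (k - 4) a_k. The right side vanishes at k = 4, so the series terminates at degree 4.
Standard normalization L_n(0) = 1 gives a_0 = 1. Work upward with a_{k+1} = (k - 4) a_k / (k+1)^2:
  a_1 = (0 - 4)(1) / 1^2 = -4/1 = -4
  a_2 = (1 - 4)(-4) / 2^2 = 12/4 = 3
  a_3 = (2 - 4)(3) / 3^2 = -6/9 = -2/3
  a_4 = (3 - 4)(-2/3) / 4^2 = (2/3)/16 = 1/24
Hence L_4(x) = x^4/24 - 2 x^3/3 + 3 x^2 - 4 x + 1.

L_4(x); series = x^4/24 - 2 x^3/3 + 3 x^2 - 4 x + 1


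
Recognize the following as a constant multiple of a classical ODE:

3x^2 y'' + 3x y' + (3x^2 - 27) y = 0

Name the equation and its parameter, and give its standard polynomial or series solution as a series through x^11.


All three coefficients share the factor 3; dividing through by 3 gives  x^2 y'' + x y' + (x^2 - 9) y = 0.
This matches the Bessel equation x^2 y'' + x y' + (x^2 - nu^2) y = 0 with nu^2 = 9, so nu = 3; the solution bounded at x = 0 is J_3(x).
Frobenius at x = 0: indicial roots ±nu; for r = nu the recurrence k(k + 2nu) c_k = -c_{k-2} gives the standard series J_nu(x) = sum_{k>=0} (-1)^k / (k! (k+nu)!) (x/2)^(2k+nu). Evaluate the first 5 terms:
  k = 0: (-1)^0 / (0! * 3! * 2^3) x^3 = 1/(1*6*8) x^3 = (1/48) x^3
  k = 1: (-1)^1 / (1! * 4! * 2^5) x^5 = -1/(1*24*32) x^5 = (-1/768) x^5
  k = 2: (-1)^2 / (2! * 5! * 2^7) x^7 = 1/(2*120*128) x^7 = (1/30720) x^7
  k = 3: (-1)^3 / (3! * 6! * 2^9) x^9 = -1/(6*720*512) x^9 = (-1/2211840) x^9
  k = 4: (-1)^4 / (4! * 7! * 2^11) x^11 = 1/(24*5040*2048) x^11 = (1/247726080) x^11
Hence J_3(x) = x^11/247726080 - x^9/2211840 + x^7/30720 - x^5/768 + x^3/48 + ....

J_3(x); series = x^11/247726080 - x^9/2211840 + x^7/30720 - x^5/768 + x^3/48


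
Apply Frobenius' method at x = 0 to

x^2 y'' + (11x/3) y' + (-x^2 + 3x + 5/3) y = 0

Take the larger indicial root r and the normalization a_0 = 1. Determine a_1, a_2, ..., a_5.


Write in Frobenius form y'' + (p(x)/x) y' + (q(x)/x^2) y = 0:
  p(x) = 11/3,  q(x) = -x^2 + 3x + 5/3.
Indicial equation: r(r-1) + (11/3) r + (5/3) = 0 -> roots r_1 = -1, r_2 = -5/3.
Take r = r_1 = -1. Let y(x) = x^r sum_{n>=0} a_n x^n with a_0 = 1.
Substitute y = x^r sum a_n x^n and match x^{r+n}. The recurrence is
  D(n) a_n + 3 a_{n-1} - 1 a_{n-2} = 0,  where D(n) = (r+n)(r+n-1) + (11/3)(r+n) + (5/3).
  a_n = [-3 a_{n-1} + 1 a_{n-2}] / D(n).
Since the indicial polynomial factors as (r - r_1)(r - r_2), D(n) = (r_1 + n - r_1)(r_1 + n - r_2) = n(n + 2/3).
Evaluating step by step (a_0 = 1):
  n = 1: D(1) = 1(1 + 2/3) = 5/3; numerator = -3(1) = -3; a_1 = (-3)/(5/3) = -9/5
  n = 2: D(2) = 2(2 + 2/3) = 16/3; numerator = -3(-9/5) + 1(1) = 32/5; a_2 = (32/5)/(16/3) = 6/5
  n = 3: D(3) = 3(3 + 2/3) = 11; numerator = -3(6/5) + 1(-9/5) = -27/5; a_3 = (-27/5)/(11) = -27/55
  n = 4: D(4) = 4(4 + 2/3) = 56/3; numerator = -3(-27/55) + 1(6/5) = 147/55; a_4 = (147/55)/(56/3) = 63/440
  n = 5: D(5) = 5(5 + 2/3) = 85/3; numerator = -3(63/440) + 1(-27/55) = -81/88; a_5 = (-81/88)/(85/3) = -243/7480

r = -1; a_0 = 1; a_1 = -9/5; a_2 = 6/5; a_3 = -27/55; a_4 = 63/440; a_5 = -243/7480


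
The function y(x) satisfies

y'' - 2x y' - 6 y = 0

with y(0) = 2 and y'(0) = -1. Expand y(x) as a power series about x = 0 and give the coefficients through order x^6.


Ansatz: y(x) = sum_{n>=0} a_n x^n, so y'(x) = sum_{n>=1} n a_n x^(n-1) and y''(x) = sum_{n>=2} n(n-1) a_n x^(n-2).
Substitute into P(x) y'' + Q(x) y' + R(x) y = 0 with P(x) = 1, Q(x) = -2x, R(x) = -6, and match powers of x.
Initial conditions: a_0 = 2, a_1 = -1.
Setting the coefficient of each power of x to zero and solving order by order (substituting the coefficients already found):
  x^0: 2 a_2 - 6 a_0 = 0  ->  2 a_2 = 6 a_0 = 12  ->  a_2 = 6
  x^1: 6 a_3 - 8 a_1 = 0  ->  6 a_3 = 8 a_1 = -8  ->  a_3 = -4/3
  x^2: 12 a_4 - 10 a_2 = 0  ->  12 a_4 = 10 a_2 = 60  ->  a_4 = 5
  x^3: 20 a_5 - 12 a_3 = 0  ->  20 a_5 = 12 a_3 = -16  ->  a_5 = -4/5
  x^4: 30 a_6 - 14 a_4 = 0  ->  30 a_6 = 14 a_4 = 70  ->  a_6 = 7/3
Truncated series: y(x) = 2 - x + 6 x^2 - (4/3) x^3 + 5 x^4 - (4/5) x^5 + (7/3) x^6 + O(x^7).

a_0 = 2; a_1 = -1; a_2 = 6; a_3 = -4/3; a_4 = 5; a_5 = -4/5; a_6 = 7/3


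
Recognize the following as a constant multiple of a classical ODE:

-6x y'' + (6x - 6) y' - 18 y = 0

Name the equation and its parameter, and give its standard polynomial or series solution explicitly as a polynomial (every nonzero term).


All three coefficients share the factor -6; dividing through by -6 gives  x y'' + (1 - x) y' + 3 y = 0.
This matches the Laguerre equation x y'' + (1 - x) y' + n y = 0 with n = 3; the polynomial solution is L_3(x).
With y = sum_k a_k x^k, matching x^k gives (k+1)k a_{k+1} + (k+1) a_{k+1} - k a_k + n a_k = 0, i.e. (k+1)^2 a_{k+1} = (k - n) a_k = (k - 3) a_k. The right side vanishes at k = 3, so the series terminates at degree 3.
Standard normalization L_n(0) = 1 gives a_0 = 1. Work upward with a_{k+1} = (k - 3) a_k / (k+1)^2:
  a_1 = (0 - 3)(1) / 1^2 = -3/1 = -3
  a_2 = (1 - 3)(-3) / 2^2 = 6/4 = 3/2
  a_3 = (2 - 3)(3/2) / 3^2 = (-3/2)/9 = -1/6
Hence L_3(x) = -x^3/6 + 3 x^2/2 - 3 x + 1.

L_3(x); series = -x^3/6 + 3 x^2/2 - 3 x + 1


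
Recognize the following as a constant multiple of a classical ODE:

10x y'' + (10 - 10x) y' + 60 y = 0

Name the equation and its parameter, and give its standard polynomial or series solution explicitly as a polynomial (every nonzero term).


All three coefficients share the factor 10; dividing through by 10 gives  x y'' + (1 - x) y' + 6 y = 0.
This matches the Laguerre equation x y'' + (1 - x) y' + n y = 0 with n = 6; the polynomial solution is L_6(x).
With y = sum_k a_k x^k, matching x^k gives (k+1)k a_{k+1} + (k+1) a_{k+1} - k a_k + n a_k = 0, i.e. (k+1)^2 a_{k+1} = (k - n) a_k = (k - 6) a_k. The right side vanishes at k = 6, so the series terminates at degree 6.
Standard normalization L_n(0) = 1 gives a_0 = 1. Work upward with a_{k+1} = (k - 6) a_k / (k+1)^2:
  a_1 = (0 - 6)(1) / 1^2 = -6/1 = -6
  a_2 = (1 - 6)(-6) / 2^2 = 30/4 = 15/2
  a_3 = (2 - 6)(15/2) / 3^2 = -30/9 = -10/3
  a_4 = (3 - 6)(-10/3) / 4^2 = 10/16 = 5/8
  a_5 = (4 - 6)(5/8) / 5^2 = (-5/4)/25 = -1/20
  a_6 = (5 - 6)(-1/20) / 6^2 = (1/20)/36 = 1/720
Hence L_6(x) = x^6/720 - x^5/20 + 5 x^4/8 - 10 x^3/3 + 15 x^2/2 - 6 x + 1.

L_6(x); series = x^6/720 - x^5/20 + 5 x^4/8 - 10 x^3/3 + 15 x^2/2 - 6 x + 1


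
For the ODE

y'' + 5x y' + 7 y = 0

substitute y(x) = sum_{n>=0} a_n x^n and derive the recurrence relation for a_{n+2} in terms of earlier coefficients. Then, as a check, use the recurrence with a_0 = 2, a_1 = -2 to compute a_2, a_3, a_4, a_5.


Substitute y = sum_n a_n x^n.
y''(x) has coefficient (n+2)(n+1) a_{n+2} at x^n;
5 x y'(x) has coefficient 5 n a_n at x^n (shift);
7 y(x) has coefficient 7 a_n at x^n.
Matching x^n: (n+2)(n+1) a_{n+2} + (5n + 7) a_n = 0.
Thus a_{n+2} = (-5n - 7) / ((n+1)(n+2)) * a_n.

Check with a_0 = 2, a_1 = -2 (apply the recurrence for n = 0, 1, 2, 3): a_0 = 2, a_1 = -2, a_2 = -7, a_3 = 4, a_4 = 119/12, a_5 = -22/5.

a_(n+2) = (-5n - 7) / ((n+1)(n+2)) * a_n; check: a_0 = 2, a_1 = -2, a_2 = -7, a_3 = 4, a_4 = 119/12, a_5 = -22/5


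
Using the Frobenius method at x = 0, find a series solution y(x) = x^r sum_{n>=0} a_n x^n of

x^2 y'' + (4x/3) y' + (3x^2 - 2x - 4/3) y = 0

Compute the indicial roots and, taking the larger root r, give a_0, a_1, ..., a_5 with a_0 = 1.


Write in Frobenius form y'' + (p(x)/x) y' + (q(x)/x^2) y = 0:
  p(x) = 4/3,  q(x) = 3x^2 - 2x - 4/3.
Indicial equation: r(r-1) + (4/3) r + (-4/3) = 0 -> roots r_1 = 1, r_2 = -4/3.
Take r = r_1 = 1. Let y(x) = x^r sum_{n>=0} a_n x^n with a_0 = 1.
Substitute y = x^r sum a_n x^n and match x^{r+n}. The recurrence is
  D(n) a_n - 2 a_{n-1} + 3 a_{n-2} = 0,  where D(n) = (r+n)(r+n-1) + (4/3)(r+n) + (-4/3).
  a_n = [2 a_{n-1} - 3 a_{n-2}] / D(n).
Since the indicial polynomial factors as (r - r_1)(r - r_2), D(n) = (r_1 + n - r_1)(r_1 + n - r_2) = n(n + 7/3).
Evaluating step by step (a_0 = 1):
  n = 1: D(1) = 1(1 + 7/3) = 10/3; numerator = 2(1) = 2; a_1 = (2)/(10/3) = 3/5
  n = 2: D(2) = 2(2 + 7/3) = 26/3; numerator = 2(3/5) - 3(1) = -9/5; a_2 = (-9/5)/(26/3) = -27/130
  n = 3: D(3) = 3(3 + 7/3) = 16; numerator = 2(-27/130) - 3(3/5) = -144/65; a_3 = (-144/65)/(16) = -9/65
  n = 4: D(4) = 4(4 + 7/3) = 76/3; numerator = 2(-9/65) - 3(-27/130) = 9/26; a_4 = (9/26)/(76/3) = 27/1976
  n = 5: D(5) = 5(5 + 7/3) = 110/3; numerator = 2(27/1976) - 3(-9/65) = 2187/4940; a_5 = (2187/4940)/(110/3) = 6561/543400

r = 1; a_0 = 1; a_1 = 3/5; a_2 = -27/130; a_3 = -9/65; a_4 = 27/1976; a_5 = 6561/543400


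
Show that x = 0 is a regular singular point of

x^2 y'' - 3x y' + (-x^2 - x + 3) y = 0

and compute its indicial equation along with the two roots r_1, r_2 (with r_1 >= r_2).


Divide by x^2 to reach normal form y'' + P_1(x) y' + P_2(x) y = 0 with P_1(x) = -3/x and P_2(x) = -1 - 1/x + 3/x^2.
x = 0 is a singular point because the y'-coefficient -3/x has a pole at x = 0 and the y-coefficient -1 - 1/x + 3/x^2 has a pole at x = 0.
It is a regular singular point because x P_1(x) = p(x) = -3 and x^2 P_2(x) = q(x) = -x^2 - x + 3 are polynomials, hence analytic at x = 0.
p(0) = -3,  q(0) = 3.
Indicial equation: r(r-1) + p(0) r + q(0) = 0, i.e. r^2 + (p(0) - 1) r + q(0) = 0, i.e. r^2 - 4 r + 3 = 0.
Discriminant: (-4)^2 - 4(3) = 4, so r = (4 ± 2)/2.
Solving: r_1 = 3, r_2 = 1.

indicial: r^2 - 4 r + 3 = 0; roots r_1 = 3, r_2 = 1


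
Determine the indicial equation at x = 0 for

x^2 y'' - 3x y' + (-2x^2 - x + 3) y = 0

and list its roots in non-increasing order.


Divide by x^2 to reach normal form y'' + P_1(x) y' + P_2(x) y = 0 with P_1(x) = -3/x and P_2(x) = -2 - 1/x + 3/x^2.
x = 0 is a singular point because the y'-coefficient -3/x has a pole at x = 0 and the y-coefficient -2 - 1/x + 3/x^2 has a pole at x = 0.
It is a regular singular point because x P_1(x) = p(x) = -3 and x^2 P_2(x) = q(x) = -2x^2 - x + 3 are polynomials, hence analytic at x = 0.
p(0) = -3,  q(0) = 3.
Indicial equation: r(r-1) + p(0) r + q(0) = 0, i.e. r^2 + (p(0) - 1) r + q(0) = 0, i.e. r^2 - 4 r + 3 = 0.
Discriminant: (-4)^2 - 4(3) = 4, so r = (4 ± 2)/2.
Solving: r_1 = 3, r_2 = 1.

indicial: r^2 - 4 r + 3 = 0; roots r_1 = 3, r_2 = 1


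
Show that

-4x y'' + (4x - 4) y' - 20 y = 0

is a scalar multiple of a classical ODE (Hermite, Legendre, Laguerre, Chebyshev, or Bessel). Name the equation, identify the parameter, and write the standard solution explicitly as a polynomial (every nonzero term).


All three coefficients share the factor -4; dividing through by -4 gives  x y'' + (1 - x) y' + 5 y = 0.
This matches the Laguerre equation x y'' + (1 - x) y' + n y = 0 with n = 5; the polynomial solution is L_5(x).
With y = sum_k a_k x^k, matching x^k gives (k+1)k a_{k+1} + (k+1) a_{k+1} - k a_k + n a_k = 0, i.e. (k+1)^2 a_{k+1} = (k - n) a_k = (k - 5) a_k. The right side vanishes at k = 5, so the series terminates at degree 5.
Standard normalization L_n(0) = 1 gives a_0 = 1. Work upward with a_{k+1} = (k - 5) a_k / (k+1)^2:
  a_1 = (0 - 5)(1) / 1^2 = -5/1 = -5
  a_2 = (1 - 5)(-5) / 2^2 = 20/4 = 5
  a_3 = (2 - 5)(5) / 3^2 = -15/9 = -5/3
  a_4 = (3 - 5)(-5/3) / 4^2 = (10/3)/16 = 5/24
  a_5 = (4 - 5)(5/24) / 5^2 = (-5/24)/25 = -1/120
Hence L_5(x) = -x^5/120 + 5 x^4/24 - 5 x^3/3 + 5 x^2 - 5 x + 1.

L_5(x); series = -x^5/120 + 5 x^4/24 - 5 x^3/3 + 5 x^2 - 5 x + 1


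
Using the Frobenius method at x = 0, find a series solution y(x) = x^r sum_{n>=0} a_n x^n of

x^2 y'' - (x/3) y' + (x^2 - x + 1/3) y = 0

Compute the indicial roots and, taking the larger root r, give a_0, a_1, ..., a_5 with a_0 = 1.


Write in Frobenius form y'' + (p(x)/x) y' + (q(x)/x^2) y = 0:
  p(x) = -1/3,  q(x) = x^2 - x + 1/3.
Indicial equation: r(r-1) + (-1/3) r + (1/3) = 0 -> roots r_1 = 1, r_2 = 1/3.
Take r = r_1 = 1. Let y(x) = x^r sum_{n>=0} a_n x^n with a_0 = 1.
Substitute y = x^r sum a_n x^n and match x^{r+n}. The recurrence is
  D(n) a_n - 1 a_{n-1} + 1 a_{n-2} = 0,  where D(n) = (r+n)(r+n-1) + (-1/3)(r+n) + (1/3).
  a_n = [1 a_{n-1} - 1 a_{n-2}] / D(n).
Since the indicial polynomial factors as (r - r_1)(r - r_2), D(n) = (r_1 + n - r_1)(r_1 + n - r_2) = n(n + 2/3).
Evaluating step by step (a_0 = 1):
  n = 1: D(1) = 1(1 + 2/3) = 5/3; numerator = 1(1) = 1; a_1 = (1)/(5/3) = 3/5
  n = 2: D(2) = 2(2 + 2/3) = 16/3; numerator = 1(3/5) - 1(1) = -2/5; a_2 = (-2/5)/(16/3) = -3/40
  n = 3: D(3) = 3(3 + 2/3) = 11; numerator = 1(-3/40) - 1(3/5) = -27/40; a_3 = (-27/40)/(11) = -27/440
  n = 4: D(4) = 4(4 + 2/3) = 56/3; numerator = 1(-27/440) - 1(-3/40) = 3/220; a_4 = (3/220)/(56/3) = 9/12320
  n = 5: D(5) = 5(5 + 2/3) = 85/3; numerator = 1(9/12320) - 1(-27/440) = 153/2464; a_5 = (153/2464)/(85/3) = 27/12320

r = 1; a_0 = 1; a_1 = 3/5; a_2 = -3/40; a_3 = -27/440; a_4 = 9/12320; a_5 = 27/12320


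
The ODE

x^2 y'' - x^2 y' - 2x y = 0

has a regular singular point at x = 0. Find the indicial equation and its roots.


Divide by x^2 to reach normal form y'' + P_1(x) y' + P_2(x) y = 0 with P_1(x) = -1 and P_2(x) = -2/x.
x = 0 is a singular point because the y-coefficient -2/x has a pole at x = 0.
It is a regular singular point because x P_1(x) = p(x) = -x and x^2 P_2(x) = q(x) = -2x are polynomials, hence analytic at x = 0.
p(0) = 0,  q(0) = 0.
Indicial equation: r(r-1) + p(0) r + q(0) = 0, i.e. r^2 + (p(0) - 1) r + q(0) = 0, i.e. r^2 - 1 r = 0.
Discriminant: (-1)^2 - 4(0) = 1, so r = (1 ± 1)/2.
Solving: r_1 = 1, r_2 = 0.

indicial: r^2 - 1 r = 0; roots r_1 = 1, r_2 = 0


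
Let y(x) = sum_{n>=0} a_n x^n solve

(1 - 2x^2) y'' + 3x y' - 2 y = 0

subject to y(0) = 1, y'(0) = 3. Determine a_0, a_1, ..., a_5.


Ansatz: y(x) = sum_{n>=0} a_n x^n, so y'(x) = sum_{n>=1} n a_n x^(n-1) and y''(x) = sum_{n>=2} n(n-1) a_n x^(n-2).
Substitute into P(x) y'' + Q(x) y' + R(x) y = 0 with P(x) = 1 - 2x^2, Q(x) = 3x, R(x) = -2, and match powers of x.
Initial conditions: a_0 = 1, a_1 = 3.
Setting the coefficient of each power of x to zero and solving order by order (substituting the coefficients already found):
  x^0: 2 a_2 - 2 a_0 = 0  ->  2 a_2 = 2 a_0 = 2  ->  a_2 = 1
  x^1: 6 a_3 + a_1 = 0  ->  6 a_3 = -a_1 = -3  ->  a_3 = -1/2
  x^2: 12 a_4 = 0  ->  a_4 = 0
  x^3: 20 a_5 - 5 a_3 = 0  ->  20 a_5 = 5 a_3 = -5/2  ->  a_5 = -1/8
Truncated series: y(x) = 1 + 3 x + x^2 - (1/2) x^3 - (1/8) x^5 + O(x^6).

a_0 = 1; a_1 = 3; a_2 = 1; a_3 = -1/2; a_4 = 0; a_5 = -1/8


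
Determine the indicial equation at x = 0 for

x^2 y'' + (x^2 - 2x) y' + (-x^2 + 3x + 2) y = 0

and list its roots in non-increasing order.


Divide by x^2 to reach normal form y'' + P_1(x) y' + P_2(x) y = 0 with P_1(x) = 1 - 2/x and P_2(x) = -1 + 3/x + 2/x^2.
x = 0 is a singular point because the y'-coefficient 1 - 2/x has a pole at x = 0 and the y-coefficient -1 + 3/x + 2/x^2 has a pole at x = 0.
It is a regular singular point because x P_1(x) = p(x) = x - 2 and x^2 P_2(x) = q(x) = -x^2 + 3x + 2 are polynomials, hence analytic at x = 0.
p(0) = -2,  q(0) = 2.
Indicial equation: r(r-1) + p(0) r + q(0) = 0, i.e. r^2 + (p(0) - 1) r + q(0) = 0, i.e. r^2 - 3 r + 2 = 0.
Discriminant: (-3)^2 - 4(2) = 1, so r = (3 ± 1)/2.
Solving: r_1 = 2, r_2 = 1.

indicial: r^2 - 3 r + 2 = 0; roots r_1 = 2, r_2 = 1


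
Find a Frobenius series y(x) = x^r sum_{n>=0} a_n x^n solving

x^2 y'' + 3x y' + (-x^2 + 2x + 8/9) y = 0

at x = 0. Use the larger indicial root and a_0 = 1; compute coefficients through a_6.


Write in Frobenius form y'' + (p(x)/x) y' + (q(x)/x^2) y = 0:
  p(x) = 3,  q(x) = -x^2 + 2x + 8/9.
Indicial equation: r(r-1) + (3) r + (8/9) = 0 -> roots r_1 = -2/3, r_2 = -4/3.
Take r = r_1 = -2/3. Let y(x) = x^r sum_{n>=0} a_n x^n with a_0 = 1.
Substitute y = x^r sum a_n x^n and match x^{r+n}. The recurrence is
  D(n) a_n + 2 a_{n-1} - 1 a_{n-2} = 0,  where D(n) = (r+n)(r+n-1) + (3)(r+n) + (8/9).
  a_n = [-2 a_{n-1} + 1 a_{n-2}] / D(n).
Since the indicial polynomial factors as (r - r_1)(r - r_2), D(n) = (r_1 + n - r_1)(r_1 + n - r_2) = n(n + 2/3).
Evaluating step by step (a_0 = 1):
  n = 1: D(1) = 1(1 + 2/3) = 5/3; numerator = -2(1) = -2; a_1 = (-2)/(5/3) = -6/5
  n = 2: D(2) = 2(2 + 2/3) = 16/3; numerator = -2(-6/5) + 1(1) = 17/5; a_2 = (17/5)/(16/3) = 51/80
  n = 3: D(3) = 3(3 + 2/3) = 11; numerator = -2(51/80) + 1(-6/5) = -99/40; a_3 = (-99/40)/(11) = -9/40
  n = 4: D(4) = 4(4 + 2/3) = 56/3; numerator = -2(-9/40) + 1(51/80) = 87/80; a_4 = (87/80)/(56/3) = 261/4480
  n = 5: D(5) = 5(5 + 2/3) = 85/3; numerator = -2(261/4480) + 1(-9/40) = -153/448; a_5 = (-153/448)/(85/3) = -27/2240
  n = 6: D(6) = 6(6 + 2/3) = 40; numerator = -2(-27/2240) + 1(261/4480) = 369/4480; a_6 = (369/4480)/(40) = 369/179200

r = -2/3; a_0 = 1; a_1 = -6/5; a_2 = 51/80; a_3 = -9/40; a_4 = 261/4480; a_5 = -27/2240; a_6 = 369/179200


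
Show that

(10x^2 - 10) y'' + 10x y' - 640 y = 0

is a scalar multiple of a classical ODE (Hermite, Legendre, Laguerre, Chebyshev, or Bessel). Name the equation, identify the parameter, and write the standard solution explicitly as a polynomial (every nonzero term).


All three coefficients share the factor -10; dividing through by -10 gives  (1 - x^2) y'' - x y' + 64 y = 0.
This matches the Chebyshev equation (1 - x^2) y'' - x y' + n^2 y = 0 (note the -x y' term, not -2x y') with n^2 = 64, so n = 8; the polynomial solution is T_8(x).
With y = sum_k a_k x^k, matching x^k gives (k+2)(k+1) a_{k+2} = (k^2 - n^2) a_k = (k - 8)(k + 8) a_k. The right side vanishes at k = 8, so the series with the parity of 8 terminates at degree 8.
Standard normalization: leading coefficient of T_n is 2^(n-1), so a_8 = 2^7 = 128. Work downward with a_k = (k+1)(k+2) a_{k+2} / ((k - 8)(k + 8)):
  a_6 = (7)(8)(128) / ((6 - 8)(6 + 8)) = 7168/(-28) = -256
  a_4 = (5)(6)(-256) / ((4 - 8)(4 + 8)) = -7680/(-48) = 160
  a_2 = (3)(4)(160) / ((2 - 8)(2 + 8)) = 1920/(-60) = -32
  a_0 = (1)(2)(-32) / ((0 - 8)(0 + 8)) = -64/(-64) = 1
Hence T_8(x) = 128 x^8 - 256 x^6 + 160 x^4 - 32 x^2 + 1.

T_8(x); series = 128 x^8 - 256 x^6 + 160 x^4 - 32 x^2 + 1


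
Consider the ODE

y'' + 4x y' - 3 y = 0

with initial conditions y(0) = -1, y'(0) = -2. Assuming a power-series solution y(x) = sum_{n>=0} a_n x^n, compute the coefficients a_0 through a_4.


Ansatz: y(x) = sum_{n>=0} a_n x^n, so y'(x) = sum_{n>=1} n a_n x^(n-1) and y''(x) = sum_{n>=2} n(n-1) a_n x^(n-2).
Substitute into P(x) y'' + Q(x) y' + R(x) y = 0 with P(x) = 1, Q(x) = 4x, R(x) = -3, and match powers of x.
Initial conditions: a_0 = -1, a_1 = -2.
Setting the coefficient of each power of x to zero and solving order by order (substituting the coefficients already found):
  x^0: 2 a_2 - 3 a_0 = 0  ->  2 a_2 = 3 a_0 = -3  ->  a_2 = -3/2
  x^1: 6 a_3 + a_1 = 0  ->  6 a_3 = -a_1 = 2  ->  a_3 = 1/3
  x^2: 12 a_4 + 5 a_2 = 0  ->  12 a_4 = -5 a_2 = 15/2  ->  a_4 = 5/8
Truncated series: y(x) = -1 - 2 x - (3/2) x^2 + (1/3) x^3 + (5/8) x^4 + O(x^5).

a_0 = -1; a_1 = -2; a_2 = -3/2; a_3 = 1/3; a_4 = 5/8
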